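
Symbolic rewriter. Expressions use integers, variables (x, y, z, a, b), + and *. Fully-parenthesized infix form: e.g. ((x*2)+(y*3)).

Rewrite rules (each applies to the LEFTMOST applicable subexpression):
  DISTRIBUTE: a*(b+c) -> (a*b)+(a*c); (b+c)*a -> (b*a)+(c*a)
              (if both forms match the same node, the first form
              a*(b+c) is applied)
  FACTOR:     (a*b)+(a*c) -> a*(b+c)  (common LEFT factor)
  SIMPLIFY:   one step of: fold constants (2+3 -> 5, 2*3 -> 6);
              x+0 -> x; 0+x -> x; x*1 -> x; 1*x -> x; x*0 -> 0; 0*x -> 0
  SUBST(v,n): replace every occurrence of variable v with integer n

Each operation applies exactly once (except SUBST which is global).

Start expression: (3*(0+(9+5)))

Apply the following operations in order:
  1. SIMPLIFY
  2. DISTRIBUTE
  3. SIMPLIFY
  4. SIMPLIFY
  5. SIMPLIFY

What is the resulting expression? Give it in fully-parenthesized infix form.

Start: (3*(0+(9+5)))
Apply SIMPLIFY at R (target: (0+(9+5))): (3*(0+(9+5))) -> (3*(9+5))
Apply DISTRIBUTE at root (target: (3*(9+5))): (3*(9+5)) -> ((3*9)+(3*5))
Apply SIMPLIFY at L (target: (3*9)): ((3*9)+(3*5)) -> (27+(3*5))
Apply SIMPLIFY at R (target: (3*5)): (27+(3*5)) -> (27+15)
Apply SIMPLIFY at root (target: (27+15)): (27+15) -> 42

Answer: 42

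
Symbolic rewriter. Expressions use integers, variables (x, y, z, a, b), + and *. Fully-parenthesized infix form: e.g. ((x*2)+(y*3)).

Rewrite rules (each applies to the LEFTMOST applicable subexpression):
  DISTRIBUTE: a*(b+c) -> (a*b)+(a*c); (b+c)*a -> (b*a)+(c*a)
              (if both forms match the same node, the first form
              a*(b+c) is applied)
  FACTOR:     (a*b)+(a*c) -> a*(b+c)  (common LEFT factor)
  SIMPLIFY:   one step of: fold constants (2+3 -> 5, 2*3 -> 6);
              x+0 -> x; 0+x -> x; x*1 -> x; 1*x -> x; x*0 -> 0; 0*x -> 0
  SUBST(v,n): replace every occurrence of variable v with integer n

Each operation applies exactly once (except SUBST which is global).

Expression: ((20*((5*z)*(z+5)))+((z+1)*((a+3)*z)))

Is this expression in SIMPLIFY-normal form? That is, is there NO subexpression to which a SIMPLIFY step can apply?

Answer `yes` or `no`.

Answer: yes

Derivation:
Expression: ((20*((5*z)*(z+5)))+((z+1)*((a+3)*z)))
Scanning for simplifiable subexpressions (pre-order)...
  at root: ((20*((5*z)*(z+5)))+((z+1)*((a+3)*z))) (not simplifiable)
  at L: (20*((5*z)*(z+5))) (not simplifiable)
  at LR: ((5*z)*(z+5)) (not simplifiable)
  at LRL: (5*z) (not simplifiable)
  at LRR: (z+5) (not simplifiable)
  at R: ((z+1)*((a+3)*z)) (not simplifiable)
  at RL: (z+1) (not simplifiable)
  at RR: ((a+3)*z) (not simplifiable)
  at RRL: (a+3) (not simplifiable)
Result: no simplifiable subexpression found -> normal form.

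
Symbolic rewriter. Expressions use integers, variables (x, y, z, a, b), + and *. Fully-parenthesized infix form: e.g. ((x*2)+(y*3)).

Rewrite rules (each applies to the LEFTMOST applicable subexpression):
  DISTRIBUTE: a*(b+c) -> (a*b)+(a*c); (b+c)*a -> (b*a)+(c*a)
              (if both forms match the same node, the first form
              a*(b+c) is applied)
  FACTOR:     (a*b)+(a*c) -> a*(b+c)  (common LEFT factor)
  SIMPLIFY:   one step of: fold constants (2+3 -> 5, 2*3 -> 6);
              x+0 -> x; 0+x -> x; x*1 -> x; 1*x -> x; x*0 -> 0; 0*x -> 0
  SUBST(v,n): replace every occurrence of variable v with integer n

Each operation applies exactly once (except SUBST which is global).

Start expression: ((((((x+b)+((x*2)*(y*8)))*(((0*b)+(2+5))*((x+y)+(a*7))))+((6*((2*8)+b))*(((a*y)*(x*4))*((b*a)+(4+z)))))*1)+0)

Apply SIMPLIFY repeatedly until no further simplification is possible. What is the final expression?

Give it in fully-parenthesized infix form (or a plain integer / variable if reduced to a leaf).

Answer: ((((x+b)+((x*2)*(y*8)))*(7*((x+y)+(a*7))))+((6*(16+b))*(((a*y)*(x*4))*((b*a)+(4+z)))))

Derivation:
Start: ((((((x+b)+((x*2)*(y*8)))*(((0*b)+(2+5))*((x+y)+(a*7))))+((6*((2*8)+b))*(((a*y)*(x*4))*((b*a)+(4+z)))))*1)+0)
Step 1: at root: ((((((x+b)+((x*2)*(y*8)))*(((0*b)+(2+5))*((x+y)+(a*7))))+((6*((2*8)+b))*(((a*y)*(x*4))*((b*a)+(4+z)))))*1)+0) -> (((((x+b)+((x*2)*(y*8)))*(((0*b)+(2+5))*((x+y)+(a*7))))+((6*((2*8)+b))*(((a*y)*(x*4))*((b*a)+(4+z)))))*1); overall: ((((((x+b)+((x*2)*(y*8)))*(((0*b)+(2+5))*((x+y)+(a*7))))+((6*((2*8)+b))*(((a*y)*(x*4))*((b*a)+(4+z)))))*1)+0) -> (((((x+b)+((x*2)*(y*8)))*(((0*b)+(2+5))*((x+y)+(a*7))))+((6*((2*8)+b))*(((a*y)*(x*4))*((b*a)+(4+z)))))*1)
Step 2: at root: (((((x+b)+((x*2)*(y*8)))*(((0*b)+(2+5))*((x+y)+(a*7))))+((6*((2*8)+b))*(((a*y)*(x*4))*((b*a)+(4+z)))))*1) -> ((((x+b)+((x*2)*(y*8)))*(((0*b)+(2+5))*((x+y)+(a*7))))+((6*((2*8)+b))*(((a*y)*(x*4))*((b*a)+(4+z))))); overall: (((((x+b)+((x*2)*(y*8)))*(((0*b)+(2+5))*((x+y)+(a*7))))+((6*((2*8)+b))*(((a*y)*(x*4))*((b*a)+(4+z)))))*1) -> ((((x+b)+((x*2)*(y*8)))*(((0*b)+(2+5))*((x+y)+(a*7))))+((6*((2*8)+b))*(((a*y)*(x*4))*((b*a)+(4+z)))))
Step 3: at LRLL: (0*b) -> 0; overall: ((((x+b)+((x*2)*(y*8)))*(((0*b)+(2+5))*((x+y)+(a*7))))+((6*((2*8)+b))*(((a*y)*(x*4))*((b*a)+(4+z))))) -> ((((x+b)+((x*2)*(y*8)))*((0+(2+5))*((x+y)+(a*7))))+((6*((2*8)+b))*(((a*y)*(x*4))*((b*a)+(4+z)))))
Step 4: at LRL: (0+(2+5)) -> (2+5); overall: ((((x+b)+((x*2)*(y*8)))*((0+(2+5))*((x+y)+(a*7))))+((6*((2*8)+b))*(((a*y)*(x*4))*((b*a)+(4+z))))) -> ((((x+b)+((x*2)*(y*8)))*((2+5)*((x+y)+(a*7))))+((6*((2*8)+b))*(((a*y)*(x*4))*((b*a)+(4+z)))))
Step 5: at LRL: (2+5) -> 7; overall: ((((x+b)+((x*2)*(y*8)))*((2+5)*((x+y)+(a*7))))+((6*((2*8)+b))*(((a*y)*(x*4))*((b*a)+(4+z))))) -> ((((x+b)+((x*2)*(y*8)))*(7*((x+y)+(a*7))))+((6*((2*8)+b))*(((a*y)*(x*4))*((b*a)+(4+z)))))
Step 6: at RLRL: (2*8) -> 16; overall: ((((x+b)+((x*2)*(y*8)))*(7*((x+y)+(a*7))))+((6*((2*8)+b))*(((a*y)*(x*4))*((b*a)+(4+z))))) -> ((((x+b)+((x*2)*(y*8)))*(7*((x+y)+(a*7))))+((6*(16+b))*(((a*y)*(x*4))*((b*a)+(4+z)))))
Fixed point: ((((x+b)+((x*2)*(y*8)))*(7*((x+y)+(a*7))))+((6*(16+b))*(((a*y)*(x*4))*((b*a)+(4+z)))))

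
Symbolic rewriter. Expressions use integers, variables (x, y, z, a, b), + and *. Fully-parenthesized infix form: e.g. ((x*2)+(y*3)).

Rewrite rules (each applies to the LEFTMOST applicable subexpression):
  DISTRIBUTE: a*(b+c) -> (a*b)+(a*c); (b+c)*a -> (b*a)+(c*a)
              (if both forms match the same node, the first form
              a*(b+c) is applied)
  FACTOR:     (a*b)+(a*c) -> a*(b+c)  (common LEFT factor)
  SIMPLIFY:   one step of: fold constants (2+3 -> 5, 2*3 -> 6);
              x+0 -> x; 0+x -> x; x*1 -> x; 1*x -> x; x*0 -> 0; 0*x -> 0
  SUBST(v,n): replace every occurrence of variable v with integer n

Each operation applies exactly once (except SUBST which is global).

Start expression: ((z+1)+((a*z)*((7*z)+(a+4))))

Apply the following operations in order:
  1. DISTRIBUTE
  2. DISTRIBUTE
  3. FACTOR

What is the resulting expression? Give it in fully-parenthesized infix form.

Start: ((z+1)+((a*z)*((7*z)+(a+4))))
Apply DISTRIBUTE at R (target: ((a*z)*((7*z)+(a+4)))): ((z+1)+((a*z)*((7*z)+(a+4)))) -> ((z+1)+(((a*z)*(7*z))+((a*z)*(a+4))))
Apply DISTRIBUTE at RR (target: ((a*z)*(a+4))): ((z+1)+(((a*z)*(7*z))+((a*z)*(a+4)))) -> ((z+1)+(((a*z)*(7*z))+(((a*z)*a)+((a*z)*4))))
Apply FACTOR at RR (target: (((a*z)*a)+((a*z)*4))): ((z+1)+(((a*z)*(7*z))+(((a*z)*a)+((a*z)*4)))) -> ((z+1)+(((a*z)*(7*z))+((a*z)*(a+4))))

Answer: ((z+1)+(((a*z)*(7*z))+((a*z)*(a+4))))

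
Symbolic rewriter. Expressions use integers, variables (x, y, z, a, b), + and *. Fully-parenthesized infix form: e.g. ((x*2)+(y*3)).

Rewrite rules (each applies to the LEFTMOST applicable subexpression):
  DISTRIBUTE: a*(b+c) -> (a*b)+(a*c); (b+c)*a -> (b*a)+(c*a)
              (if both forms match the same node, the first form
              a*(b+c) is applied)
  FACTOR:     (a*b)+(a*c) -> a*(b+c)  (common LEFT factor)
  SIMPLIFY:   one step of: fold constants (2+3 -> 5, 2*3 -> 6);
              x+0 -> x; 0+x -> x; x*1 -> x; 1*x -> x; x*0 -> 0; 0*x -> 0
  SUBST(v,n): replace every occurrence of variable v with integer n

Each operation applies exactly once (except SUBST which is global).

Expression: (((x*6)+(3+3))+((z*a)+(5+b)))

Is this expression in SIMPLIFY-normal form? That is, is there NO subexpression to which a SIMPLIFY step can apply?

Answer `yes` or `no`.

Answer: no

Derivation:
Expression: (((x*6)+(3+3))+((z*a)+(5+b)))
Scanning for simplifiable subexpressions (pre-order)...
  at root: (((x*6)+(3+3))+((z*a)+(5+b))) (not simplifiable)
  at L: ((x*6)+(3+3)) (not simplifiable)
  at LL: (x*6) (not simplifiable)
  at LR: (3+3) (SIMPLIFIABLE)
  at R: ((z*a)+(5+b)) (not simplifiable)
  at RL: (z*a) (not simplifiable)
  at RR: (5+b) (not simplifiable)
Found simplifiable subexpr at path LR: (3+3)
One SIMPLIFY step would give: (((x*6)+6)+((z*a)+(5+b)))
-> NOT in normal form.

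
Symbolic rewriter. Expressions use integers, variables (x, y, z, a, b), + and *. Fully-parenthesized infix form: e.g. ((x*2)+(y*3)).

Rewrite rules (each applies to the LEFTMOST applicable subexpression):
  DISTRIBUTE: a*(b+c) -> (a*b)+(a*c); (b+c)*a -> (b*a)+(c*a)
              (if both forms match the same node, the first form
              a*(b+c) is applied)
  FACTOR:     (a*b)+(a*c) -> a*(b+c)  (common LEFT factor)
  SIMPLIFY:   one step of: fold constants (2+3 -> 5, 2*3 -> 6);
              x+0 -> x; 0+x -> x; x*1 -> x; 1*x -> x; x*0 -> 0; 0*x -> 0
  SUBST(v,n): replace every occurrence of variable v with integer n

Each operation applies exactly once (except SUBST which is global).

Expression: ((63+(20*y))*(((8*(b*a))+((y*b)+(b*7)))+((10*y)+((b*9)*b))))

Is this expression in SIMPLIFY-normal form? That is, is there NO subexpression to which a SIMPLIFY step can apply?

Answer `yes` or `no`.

Expression: ((63+(20*y))*(((8*(b*a))+((y*b)+(b*7)))+((10*y)+((b*9)*b))))
Scanning for simplifiable subexpressions (pre-order)...
  at root: ((63+(20*y))*(((8*(b*a))+((y*b)+(b*7)))+((10*y)+((b*9)*b)))) (not simplifiable)
  at L: (63+(20*y)) (not simplifiable)
  at LR: (20*y) (not simplifiable)
  at R: (((8*(b*a))+((y*b)+(b*7)))+((10*y)+((b*9)*b))) (not simplifiable)
  at RL: ((8*(b*a))+((y*b)+(b*7))) (not simplifiable)
  at RLL: (8*(b*a)) (not simplifiable)
  at RLLR: (b*a) (not simplifiable)
  at RLR: ((y*b)+(b*7)) (not simplifiable)
  at RLRL: (y*b) (not simplifiable)
  at RLRR: (b*7) (not simplifiable)
  at RR: ((10*y)+((b*9)*b)) (not simplifiable)
  at RRL: (10*y) (not simplifiable)
  at RRR: ((b*9)*b) (not simplifiable)
  at RRRL: (b*9) (not simplifiable)
Result: no simplifiable subexpression found -> normal form.

Answer: yes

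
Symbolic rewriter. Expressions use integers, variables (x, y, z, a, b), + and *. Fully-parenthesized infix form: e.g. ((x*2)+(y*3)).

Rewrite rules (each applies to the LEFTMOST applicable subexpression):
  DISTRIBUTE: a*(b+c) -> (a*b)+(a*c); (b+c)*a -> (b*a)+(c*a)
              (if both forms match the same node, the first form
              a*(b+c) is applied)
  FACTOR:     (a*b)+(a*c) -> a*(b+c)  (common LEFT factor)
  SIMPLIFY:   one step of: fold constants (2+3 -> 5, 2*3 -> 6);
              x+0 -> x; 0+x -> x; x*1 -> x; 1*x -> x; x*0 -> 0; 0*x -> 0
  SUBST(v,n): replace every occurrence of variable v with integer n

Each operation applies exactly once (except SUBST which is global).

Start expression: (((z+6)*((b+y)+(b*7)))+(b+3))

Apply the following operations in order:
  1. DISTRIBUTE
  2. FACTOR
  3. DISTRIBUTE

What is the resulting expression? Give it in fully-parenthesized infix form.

Start: (((z+6)*((b+y)+(b*7)))+(b+3))
Apply DISTRIBUTE at L (target: ((z+6)*((b+y)+(b*7)))): (((z+6)*((b+y)+(b*7)))+(b+3)) -> ((((z+6)*(b+y))+((z+6)*(b*7)))+(b+3))
Apply FACTOR at L (target: (((z+6)*(b+y))+((z+6)*(b*7)))): ((((z+6)*(b+y))+((z+6)*(b*7)))+(b+3)) -> (((z+6)*((b+y)+(b*7)))+(b+3))
Apply DISTRIBUTE at L (target: ((z+6)*((b+y)+(b*7)))): (((z+6)*((b+y)+(b*7)))+(b+3)) -> ((((z+6)*(b+y))+((z+6)*(b*7)))+(b+3))

Answer: ((((z+6)*(b+y))+((z+6)*(b*7)))+(b+3))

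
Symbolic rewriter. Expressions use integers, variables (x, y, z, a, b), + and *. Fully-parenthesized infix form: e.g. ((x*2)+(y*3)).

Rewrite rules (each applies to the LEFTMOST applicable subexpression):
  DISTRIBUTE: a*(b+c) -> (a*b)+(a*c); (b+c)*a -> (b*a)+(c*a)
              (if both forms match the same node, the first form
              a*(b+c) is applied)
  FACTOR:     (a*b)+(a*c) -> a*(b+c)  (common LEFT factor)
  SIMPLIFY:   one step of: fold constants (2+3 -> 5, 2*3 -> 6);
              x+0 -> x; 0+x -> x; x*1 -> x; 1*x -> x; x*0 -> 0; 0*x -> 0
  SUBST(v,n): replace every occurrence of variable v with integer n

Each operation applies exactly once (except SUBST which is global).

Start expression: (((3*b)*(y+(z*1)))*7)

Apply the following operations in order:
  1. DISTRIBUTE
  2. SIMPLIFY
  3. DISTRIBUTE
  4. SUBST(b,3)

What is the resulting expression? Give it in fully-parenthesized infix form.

Start: (((3*b)*(y+(z*1)))*7)
Apply DISTRIBUTE at L (target: ((3*b)*(y+(z*1)))): (((3*b)*(y+(z*1)))*7) -> ((((3*b)*y)+((3*b)*(z*1)))*7)
Apply SIMPLIFY at LRR (target: (z*1)): ((((3*b)*y)+((3*b)*(z*1)))*7) -> ((((3*b)*y)+((3*b)*z))*7)
Apply DISTRIBUTE at root (target: ((((3*b)*y)+((3*b)*z))*7)): ((((3*b)*y)+((3*b)*z))*7) -> ((((3*b)*y)*7)+(((3*b)*z)*7))
Apply SUBST(b,3): ((((3*b)*y)*7)+(((3*b)*z)*7)) -> ((((3*3)*y)*7)+(((3*3)*z)*7))

Answer: ((((3*3)*y)*7)+(((3*3)*z)*7))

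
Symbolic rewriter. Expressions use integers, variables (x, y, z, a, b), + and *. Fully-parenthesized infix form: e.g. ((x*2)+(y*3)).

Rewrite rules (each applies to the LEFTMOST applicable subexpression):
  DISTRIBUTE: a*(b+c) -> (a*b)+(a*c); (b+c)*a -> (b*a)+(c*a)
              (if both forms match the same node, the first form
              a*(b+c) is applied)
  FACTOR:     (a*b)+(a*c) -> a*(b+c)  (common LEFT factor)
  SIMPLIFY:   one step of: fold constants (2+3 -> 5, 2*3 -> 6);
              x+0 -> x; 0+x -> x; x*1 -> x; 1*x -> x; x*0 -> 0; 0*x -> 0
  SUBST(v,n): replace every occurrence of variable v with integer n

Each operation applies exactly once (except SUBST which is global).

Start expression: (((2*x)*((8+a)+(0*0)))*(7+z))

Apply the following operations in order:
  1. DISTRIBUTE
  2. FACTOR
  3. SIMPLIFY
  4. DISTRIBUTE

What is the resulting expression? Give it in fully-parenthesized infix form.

Answer: ((((2*x)*((8+a)+0))*7)+(((2*x)*((8+a)+0))*z))

Derivation:
Start: (((2*x)*((8+a)+(0*0)))*(7+z))
Apply DISTRIBUTE at root (target: (((2*x)*((8+a)+(0*0)))*(7+z))): (((2*x)*((8+a)+(0*0)))*(7+z)) -> ((((2*x)*((8+a)+(0*0)))*7)+(((2*x)*((8+a)+(0*0)))*z))
Apply FACTOR at root (target: ((((2*x)*((8+a)+(0*0)))*7)+(((2*x)*((8+a)+(0*0)))*z))): ((((2*x)*((8+a)+(0*0)))*7)+(((2*x)*((8+a)+(0*0)))*z)) -> (((2*x)*((8+a)+(0*0)))*(7+z))
Apply SIMPLIFY at LRR (target: (0*0)): (((2*x)*((8+a)+(0*0)))*(7+z)) -> (((2*x)*((8+a)+0))*(7+z))
Apply DISTRIBUTE at root (target: (((2*x)*((8+a)+0))*(7+z))): (((2*x)*((8+a)+0))*(7+z)) -> ((((2*x)*((8+a)+0))*7)+(((2*x)*((8+a)+0))*z))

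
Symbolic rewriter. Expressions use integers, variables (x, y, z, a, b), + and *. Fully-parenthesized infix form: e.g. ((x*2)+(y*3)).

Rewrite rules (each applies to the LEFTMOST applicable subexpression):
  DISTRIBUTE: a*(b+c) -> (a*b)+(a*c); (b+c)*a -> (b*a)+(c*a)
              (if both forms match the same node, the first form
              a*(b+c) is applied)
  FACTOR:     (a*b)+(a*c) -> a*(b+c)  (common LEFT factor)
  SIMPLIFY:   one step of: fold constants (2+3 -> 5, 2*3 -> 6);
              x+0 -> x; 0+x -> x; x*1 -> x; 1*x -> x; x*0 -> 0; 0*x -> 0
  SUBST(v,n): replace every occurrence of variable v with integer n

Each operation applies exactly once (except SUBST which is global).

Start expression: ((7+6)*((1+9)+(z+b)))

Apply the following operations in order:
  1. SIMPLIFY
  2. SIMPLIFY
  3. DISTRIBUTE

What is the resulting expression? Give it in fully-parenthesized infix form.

Answer: ((13*10)+(13*(z+b)))

Derivation:
Start: ((7+6)*((1+9)+(z+b)))
Apply SIMPLIFY at L (target: (7+6)): ((7+6)*((1+9)+(z+b))) -> (13*((1+9)+(z+b)))
Apply SIMPLIFY at RL (target: (1+9)): (13*((1+9)+(z+b))) -> (13*(10+(z+b)))
Apply DISTRIBUTE at root (target: (13*(10+(z+b)))): (13*(10+(z+b))) -> ((13*10)+(13*(z+b)))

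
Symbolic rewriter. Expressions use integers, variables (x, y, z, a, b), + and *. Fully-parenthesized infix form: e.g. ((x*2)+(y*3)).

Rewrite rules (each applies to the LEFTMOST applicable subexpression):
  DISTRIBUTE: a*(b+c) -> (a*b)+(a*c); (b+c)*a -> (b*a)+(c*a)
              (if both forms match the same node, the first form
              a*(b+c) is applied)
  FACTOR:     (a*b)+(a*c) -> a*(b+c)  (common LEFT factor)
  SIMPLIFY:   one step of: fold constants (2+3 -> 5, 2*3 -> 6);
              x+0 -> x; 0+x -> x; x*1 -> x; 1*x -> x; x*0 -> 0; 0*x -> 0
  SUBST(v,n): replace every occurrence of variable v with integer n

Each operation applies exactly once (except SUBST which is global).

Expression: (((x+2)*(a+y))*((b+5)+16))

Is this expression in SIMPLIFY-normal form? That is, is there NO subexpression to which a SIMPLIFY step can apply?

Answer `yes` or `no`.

Answer: yes

Derivation:
Expression: (((x+2)*(a+y))*((b+5)+16))
Scanning for simplifiable subexpressions (pre-order)...
  at root: (((x+2)*(a+y))*((b+5)+16)) (not simplifiable)
  at L: ((x+2)*(a+y)) (not simplifiable)
  at LL: (x+2) (not simplifiable)
  at LR: (a+y) (not simplifiable)
  at R: ((b+5)+16) (not simplifiable)
  at RL: (b+5) (not simplifiable)
Result: no simplifiable subexpression found -> normal form.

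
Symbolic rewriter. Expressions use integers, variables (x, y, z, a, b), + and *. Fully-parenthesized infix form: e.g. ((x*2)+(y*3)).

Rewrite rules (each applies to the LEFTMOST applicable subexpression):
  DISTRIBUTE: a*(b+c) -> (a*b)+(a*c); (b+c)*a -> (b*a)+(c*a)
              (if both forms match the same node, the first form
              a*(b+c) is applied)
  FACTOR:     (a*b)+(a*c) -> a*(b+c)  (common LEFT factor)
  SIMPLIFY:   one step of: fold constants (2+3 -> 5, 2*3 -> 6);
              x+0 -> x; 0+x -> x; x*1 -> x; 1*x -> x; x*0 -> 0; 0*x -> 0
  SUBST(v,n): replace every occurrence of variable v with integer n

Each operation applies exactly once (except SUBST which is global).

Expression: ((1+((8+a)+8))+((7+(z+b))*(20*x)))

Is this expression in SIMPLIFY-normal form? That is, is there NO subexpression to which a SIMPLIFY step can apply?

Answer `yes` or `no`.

Answer: yes

Derivation:
Expression: ((1+((8+a)+8))+((7+(z+b))*(20*x)))
Scanning for simplifiable subexpressions (pre-order)...
  at root: ((1+((8+a)+8))+((7+(z+b))*(20*x))) (not simplifiable)
  at L: (1+((8+a)+8)) (not simplifiable)
  at LR: ((8+a)+8) (not simplifiable)
  at LRL: (8+a) (not simplifiable)
  at R: ((7+(z+b))*(20*x)) (not simplifiable)
  at RL: (7+(z+b)) (not simplifiable)
  at RLR: (z+b) (not simplifiable)
  at RR: (20*x) (not simplifiable)
Result: no simplifiable subexpression found -> normal form.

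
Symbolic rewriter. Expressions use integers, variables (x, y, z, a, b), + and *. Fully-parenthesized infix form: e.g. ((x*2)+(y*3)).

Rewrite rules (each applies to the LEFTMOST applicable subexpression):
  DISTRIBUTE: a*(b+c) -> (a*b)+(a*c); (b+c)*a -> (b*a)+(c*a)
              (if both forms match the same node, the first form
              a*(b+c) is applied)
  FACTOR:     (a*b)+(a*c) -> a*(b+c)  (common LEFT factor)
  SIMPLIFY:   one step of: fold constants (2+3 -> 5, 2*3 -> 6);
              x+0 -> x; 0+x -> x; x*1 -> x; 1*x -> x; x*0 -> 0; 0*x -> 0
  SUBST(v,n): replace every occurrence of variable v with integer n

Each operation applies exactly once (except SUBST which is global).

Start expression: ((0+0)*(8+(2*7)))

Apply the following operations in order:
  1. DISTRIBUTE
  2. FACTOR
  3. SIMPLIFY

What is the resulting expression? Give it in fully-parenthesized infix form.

Start: ((0+0)*(8+(2*7)))
Apply DISTRIBUTE at root (target: ((0+0)*(8+(2*7)))): ((0+0)*(8+(2*7))) -> (((0+0)*8)+((0+0)*(2*7)))
Apply FACTOR at root (target: (((0+0)*8)+((0+0)*(2*7)))): (((0+0)*8)+((0+0)*(2*7))) -> ((0+0)*(8+(2*7)))
Apply SIMPLIFY at L (target: (0+0)): ((0+0)*(8+(2*7))) -> (0*(8+(2*7)))

Answer: (0*(8+(2*7)))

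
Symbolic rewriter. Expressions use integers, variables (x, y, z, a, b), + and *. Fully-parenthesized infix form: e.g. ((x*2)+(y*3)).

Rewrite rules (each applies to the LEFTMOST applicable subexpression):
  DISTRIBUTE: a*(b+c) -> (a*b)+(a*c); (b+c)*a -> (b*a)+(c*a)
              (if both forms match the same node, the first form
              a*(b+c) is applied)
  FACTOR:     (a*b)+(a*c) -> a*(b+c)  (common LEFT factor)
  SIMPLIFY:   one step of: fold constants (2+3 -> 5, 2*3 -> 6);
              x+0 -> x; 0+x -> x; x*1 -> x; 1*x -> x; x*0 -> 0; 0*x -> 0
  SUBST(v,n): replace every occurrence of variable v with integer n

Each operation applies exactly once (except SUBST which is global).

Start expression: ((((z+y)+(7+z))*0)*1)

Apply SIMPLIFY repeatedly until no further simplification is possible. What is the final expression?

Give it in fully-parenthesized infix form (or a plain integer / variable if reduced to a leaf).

Start: ((((z+y)+(7+z))*0)*1)
Step 1: at root: ((((z+y)+(7+z))*0)*1) -> (((z+y)+(7+z))*0); overall: ((((z+y)+(7+z))*0)*1) -> (((z+y)+(7+z))*0)
Step 2: at root: (((z+y)+(7+z))*0) -> 0; overall: (((z+y)+(7+z))*0) -> 0
Fixed point: 0

Answer: 0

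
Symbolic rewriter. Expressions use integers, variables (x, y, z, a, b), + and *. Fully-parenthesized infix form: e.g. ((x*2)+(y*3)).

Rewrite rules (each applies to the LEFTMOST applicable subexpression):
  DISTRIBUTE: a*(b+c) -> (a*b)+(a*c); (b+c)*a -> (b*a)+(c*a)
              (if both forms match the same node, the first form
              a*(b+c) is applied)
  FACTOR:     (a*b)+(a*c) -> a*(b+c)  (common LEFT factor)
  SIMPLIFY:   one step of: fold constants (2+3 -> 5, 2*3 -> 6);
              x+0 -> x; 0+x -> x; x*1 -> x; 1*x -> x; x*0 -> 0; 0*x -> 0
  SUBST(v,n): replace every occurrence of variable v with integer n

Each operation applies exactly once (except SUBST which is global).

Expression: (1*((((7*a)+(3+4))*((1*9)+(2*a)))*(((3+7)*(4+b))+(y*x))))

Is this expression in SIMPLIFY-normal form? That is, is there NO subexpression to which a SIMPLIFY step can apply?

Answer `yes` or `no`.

Expression: (1*((((7*a)+(3+4))*((1*9)+(2*a)))*(((3+7)*(4+b))+(y*x))))
Scanning for simplifiable subexpressions (pre-order)...
  at root: (1*((((7*a)+(3+4))*((1*9)+(2*a)))*(((3+7)*(4+b))+(y*x)))) (SIMPLIFIABLE)
  at R: ((((7*a)+(3+4))*((1*9)+(2*a)))*(((3+7)*(4+b))+(y*x))) (not simplifiable)
  at RL: (((7*a)+(3+4))*((1*9)+(2*a))) (not simplifiable)
  at RLL: ((7*a)+(3+4)) (not simplifiable)
  at RLLL: (7*a) (not simplifiable)
  at RLLR: (3+4) (SIMPLIFIABLE)
  at RLR: ((1*9)+(2*a)) (not simplifiable)
  at RLRL: (1*9) (SIMPLIFIABLE)
  at RLRR: (2*a) (not simplifiable)
  at RR: (((3+7)*(4+b))+(y*x)) (not simplifiable)
  at RRL: ((3+7)*(4+b)) (not simplifiable)
  at RRLL: (3+7) (SIMPLIFIABLE)
  at RRLR: (4+b) (not simplifiable)
  at RRR: (y*x) (not simplifiable)
Found simplifiable subexpr at path root: (1*((((7*a)+(3+4))*((1*9)+(2*a)))*(((3+7)*(4+b))+(y*x))))
One SIMPLIFY step would give: ((((7*a)+(3+4))*((1*9)+(2*a)))*(((3+7)*(4+b))+(y*x)))
-> NOT in normal form.

Answer: no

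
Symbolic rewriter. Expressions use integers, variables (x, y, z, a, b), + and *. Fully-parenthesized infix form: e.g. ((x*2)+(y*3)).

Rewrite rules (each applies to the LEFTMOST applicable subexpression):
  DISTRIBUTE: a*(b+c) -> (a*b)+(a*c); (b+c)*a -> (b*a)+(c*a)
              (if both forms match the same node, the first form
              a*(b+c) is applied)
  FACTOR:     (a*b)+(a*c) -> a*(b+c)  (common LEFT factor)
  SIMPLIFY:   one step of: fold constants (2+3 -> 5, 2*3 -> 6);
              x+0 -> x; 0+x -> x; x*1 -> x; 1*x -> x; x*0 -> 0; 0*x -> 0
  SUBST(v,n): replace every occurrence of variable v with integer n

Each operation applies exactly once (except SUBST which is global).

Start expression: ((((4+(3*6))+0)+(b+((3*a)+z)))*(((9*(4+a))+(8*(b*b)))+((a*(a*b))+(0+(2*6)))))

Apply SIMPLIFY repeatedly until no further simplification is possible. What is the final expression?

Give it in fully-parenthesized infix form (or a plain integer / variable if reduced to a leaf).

Answer: ((22+(b+((3*a)+z)))*(((9*(4+a))+(8*(b*b)))+((a*(a*b))+12)))

Derivation:
Start: ((((4+(3*6))+0)+(b+((3*a)+z)))*(((9*(4+a))+(8*(b*b)))+((a*(a*b))+(0+(2*6)))))
Step 1: at LL: ((4+(3*6))+0) -> (4+(3*6)); overall: ((((4+(3*6))+0)+(b+((3*a)+z)))*(((9*(4+a))+(8*(b*b)))+((a*(a*b))+(0+(2*6))))) -> (((4+(3*6))+(b+((3*a)+z)))*(((9*(4+a))+(8*(b*b)))+((a*(a*b))+(0+(2*6)))))
Step 2: at LLR: (3*6) -> 18; overall: (((4+(3*6))+(b+((3*a)+z)))*(((9*(4+a))+(8*(b*b)))+((a*(a*b))+(0+(2*6))))) -> (((4+18)+(b+((3*a)+z)))*(((9*(4+a))+(8*(b*b)))+((a*(a*b))+(0+(2*6)))))
Step 3: at LL: (4+18) -> 22; overall: (((4+18)+(b+((3*a)+z)))*(((9*(4+a))+(8*(b*b)))+((a*(a*b))+(0+(2*6))))) -> ((22+(b+((3*a)+z)))*(((9*(4+a))+(8*(b*b)))+((a*(a*b))+(0+(2*6)))))
Step 4: at RRR: (0+(2*6)) -> (2*6); overall: ((22+(b+((3*a)+z)))*(((9*(4+a))+(8*(b*b)))+((a*(a*b))+(0+(2*6))))) -> ((22+(b+((3*a)+z)))*(((9*(4+a))+(8*(b*b)))+((a*(a*b))+(2*6))))
Step 5: at RRR: (2*6) -> 12; overall: ((22+(b+((3*a)+z)))*(((9*(4+a))+(8*(b*b)))+((a*(a*b))+(2*6)))) -> ((22+(b+((3*a)+z)))*(((9*(4+a))+(8*(b*b)))+((a*(a*b))+12)))
Fixed point: ((22+(b+((3*a)+z)))*(((9*(4+a))+(8*(b*b)))+((a*(a*b))+12)))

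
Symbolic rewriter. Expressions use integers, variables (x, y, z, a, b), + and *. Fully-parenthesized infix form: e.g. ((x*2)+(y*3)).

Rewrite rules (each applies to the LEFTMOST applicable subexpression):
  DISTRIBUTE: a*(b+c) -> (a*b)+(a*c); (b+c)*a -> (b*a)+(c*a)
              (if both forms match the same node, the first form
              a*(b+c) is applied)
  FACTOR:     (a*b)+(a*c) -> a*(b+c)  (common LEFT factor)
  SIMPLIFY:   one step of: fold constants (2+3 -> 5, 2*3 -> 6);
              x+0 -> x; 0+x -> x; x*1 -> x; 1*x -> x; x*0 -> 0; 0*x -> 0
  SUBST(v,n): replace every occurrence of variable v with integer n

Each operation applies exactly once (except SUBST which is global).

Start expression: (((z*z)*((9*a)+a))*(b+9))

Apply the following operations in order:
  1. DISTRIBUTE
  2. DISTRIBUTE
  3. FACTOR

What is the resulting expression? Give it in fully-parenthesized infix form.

Start: (((z*z)*((9*a)+a))*(b+9))
Apply DISTRIBUTE at root (target: (((z*z)*((9*a)+a))*(b+9))): (((z*z)*((9*a)+a))*(b+9)) -> ((((z*z)*((9*a)+a))*b)+(((z*z)*((9*a)+a))*9))
Apply DISTRIBUTE at LL (target: ((z*z)*((9*a)+a))): ((((z*z)*((9*a)+a))*b)+(((z*z)*((9*a)+a))*9)) -> (((((z*z)*(9*a))+((z*z)*a))*b)+(((z*z)*((9*a)+a))*9))
Apply FACTOR at LL (target: (((z*z)*(9*a))+((z*z)*a))): (((((z*z)*(9*a))+((z*z)*a))*b)+(((z*z)*((9*a)+a))*9)) -> ((((z*z)*((9*a)+a))*b)+(((z*z)*((9*a)+a))*9))

Answer: ((((z*z)*((9*a)+a))*b)+(((z*z)*((9*a)+a))*9))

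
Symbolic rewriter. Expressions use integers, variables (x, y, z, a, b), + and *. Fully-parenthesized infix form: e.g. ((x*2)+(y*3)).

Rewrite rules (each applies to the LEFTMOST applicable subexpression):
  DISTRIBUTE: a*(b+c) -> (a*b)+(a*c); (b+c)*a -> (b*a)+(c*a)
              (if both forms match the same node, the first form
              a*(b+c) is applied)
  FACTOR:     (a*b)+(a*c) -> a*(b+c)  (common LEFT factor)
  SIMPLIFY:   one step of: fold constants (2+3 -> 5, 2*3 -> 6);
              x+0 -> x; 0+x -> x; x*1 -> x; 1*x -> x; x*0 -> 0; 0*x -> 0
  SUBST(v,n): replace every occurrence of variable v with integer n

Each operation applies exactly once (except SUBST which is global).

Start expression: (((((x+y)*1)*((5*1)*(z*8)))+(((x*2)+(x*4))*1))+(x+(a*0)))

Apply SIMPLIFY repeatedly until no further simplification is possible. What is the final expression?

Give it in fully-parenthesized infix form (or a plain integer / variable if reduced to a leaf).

Start: (((((x+y)*1)*((5*1)*(z*8)))+(((x*2)+(x*4))*1))+(x+(a*0)))
Step 1: at LLL: ((x+y)*1) -> (x+y); overall: (((((x+y)*1)*((5*1)*(z*8)))+(((x*2)+(x*4))*1))+(x+(a*0))) -> ((((x+y)*((5*1)*(z*8)))+(((x*2)+(x*4))*1))+(x+(a*0)))
Step 2: at LLRL: (5*1) -> 5; overall: ((((x+y)*((5*1)*(z*8)))+(((x*2)+(x*4))*1))+(x+(a*0))) -> ((((x+y)*(5*(z*8)))+(((x*2)+(x*4))*1))+(x+(a*0)))
Step 3: at LR: (((x*2)+(x*4))*1) -> ((x*2)+(x*4)); overall: ((((x+y)*(5*(z*8)))+(((x*2)+(x*4))*1))+(x+(a*0))) -> ((((x+y)*(5*(z*8)))+((x*2)+(x*4)))+(x+(a*0)))
Step 4: at RR: (a*0) -> 0; overall: ((((x+y)*(5*(z*8)))+((x*2)+(x*4)))+(x+(a*0))) -> ((((x+y)*(5*(z*8)))+((x*2)+(x*4)))+(x+0))
Step 5: at R: (x+0) -> x; overall: ((((x+y)*(5*(z*8)))+((x*2)+(x*4)))+(x+0)) -> ((((x+y)*(5*(z*8)))+((x*2)+(x*4)))+x)
Fixed point: ((((x+y)*(5*(z*8)))+((x*2)+(x*4)))+x)

Answer: ((((x+y)*(5*(z*8)))+((x*2)+(x*4)))+x)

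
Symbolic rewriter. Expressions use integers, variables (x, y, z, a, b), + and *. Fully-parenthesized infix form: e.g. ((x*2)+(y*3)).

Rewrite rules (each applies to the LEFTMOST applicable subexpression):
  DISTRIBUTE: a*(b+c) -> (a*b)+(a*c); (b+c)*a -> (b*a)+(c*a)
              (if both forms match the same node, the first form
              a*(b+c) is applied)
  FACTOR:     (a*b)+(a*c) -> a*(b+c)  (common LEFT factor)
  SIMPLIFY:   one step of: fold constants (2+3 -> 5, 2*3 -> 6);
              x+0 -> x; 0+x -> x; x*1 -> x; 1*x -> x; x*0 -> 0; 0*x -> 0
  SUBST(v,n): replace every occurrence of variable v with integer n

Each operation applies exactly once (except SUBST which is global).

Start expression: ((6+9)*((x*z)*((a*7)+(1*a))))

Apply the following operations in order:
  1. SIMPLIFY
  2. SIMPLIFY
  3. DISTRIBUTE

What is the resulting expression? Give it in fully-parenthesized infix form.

Answer: (15*(((x*z)*(a*7))+((x*z)*a)))

Derivation:
Start: ((6+9)*((x*z)*((a*7)+(1*a))))
Apply SIMPLIFY at L (target: (6+9)): ((6+9)*((x*z)*((a*7)+(1*a)))) -> (15*((x*z)*((a*7)+(1*a))))
Apply SIMPLIFY at RRR (target: (1*a)): (15*((x*z)*((a*7)+(1*a)))) -> (15*((x*z)*((a*7)+a)))
Apply DISTRIBUTE at R (target: ((x*z)*((a*7)+a))): (15*((x*z)*((a*7)+a))) -> (15*(((x*z)*(a*7))+((x*z)*a)))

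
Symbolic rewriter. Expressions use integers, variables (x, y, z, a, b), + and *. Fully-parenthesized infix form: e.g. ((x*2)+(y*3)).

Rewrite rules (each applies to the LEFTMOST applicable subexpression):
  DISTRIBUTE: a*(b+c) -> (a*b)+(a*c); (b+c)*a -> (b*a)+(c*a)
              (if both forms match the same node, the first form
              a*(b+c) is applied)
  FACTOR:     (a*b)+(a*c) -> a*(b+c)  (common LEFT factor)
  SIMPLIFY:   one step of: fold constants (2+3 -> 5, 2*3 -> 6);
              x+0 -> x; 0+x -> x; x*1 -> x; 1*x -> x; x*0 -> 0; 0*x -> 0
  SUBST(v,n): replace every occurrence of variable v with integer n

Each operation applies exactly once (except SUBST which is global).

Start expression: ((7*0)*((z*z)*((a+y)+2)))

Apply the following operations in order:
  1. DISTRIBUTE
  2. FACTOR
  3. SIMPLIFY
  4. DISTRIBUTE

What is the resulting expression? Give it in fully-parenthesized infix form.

Answer: (0*(((z*z)*(a+y))+((z*z)*2)))

Derivation:
Start: ((7*0)*((z*z)*((a+y)+2)))
Apply DISTRIBUTE at R (target: ((z*z)*((a+y)+2))): ((7*0)*((z*z)*((a+y)+2))) -> ((7*0)*(((z*z)*(a+y))+((z*z)*2)))
Apply FACTOR at R (target: (((z*z)*(a+y))+((z*z)*2))): ((7*0)*(((z*z)*(a+y))+((z*z)*2))) -> ((7*0)*((z*z)*((a+y)+2)))
Apply SIMPLIFY at L (target: (7*0)): ((7*0)*((z*z)*((a+y)+2))) -> (0*((z*z)*((a+y)+2)))
Apply DISTRIBUTE at R (target: ((z*z)*((a+y)+2))): (0*((z*z)*((a+y)+2))) -> (0*(((z*z)*(a+y))+((z*z)*2)))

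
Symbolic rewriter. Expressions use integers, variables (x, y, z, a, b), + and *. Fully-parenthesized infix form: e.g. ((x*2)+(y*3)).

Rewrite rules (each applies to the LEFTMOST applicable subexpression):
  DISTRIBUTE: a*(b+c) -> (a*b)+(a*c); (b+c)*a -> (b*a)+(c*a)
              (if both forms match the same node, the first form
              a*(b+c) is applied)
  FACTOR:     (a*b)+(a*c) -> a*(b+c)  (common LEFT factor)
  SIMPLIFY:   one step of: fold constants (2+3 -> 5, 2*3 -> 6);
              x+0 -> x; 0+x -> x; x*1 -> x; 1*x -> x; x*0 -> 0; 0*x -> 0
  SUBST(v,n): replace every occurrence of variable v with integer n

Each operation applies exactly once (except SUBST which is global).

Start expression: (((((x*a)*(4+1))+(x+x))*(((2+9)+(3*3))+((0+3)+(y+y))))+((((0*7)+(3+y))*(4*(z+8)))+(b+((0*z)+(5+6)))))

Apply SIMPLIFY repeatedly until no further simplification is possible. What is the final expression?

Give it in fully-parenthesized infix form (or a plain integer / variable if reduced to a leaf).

Start: (((((x*a)*(4+1))+(x+x))*(((2+9)+(3*3))+((0+3)+(y+y))))+((((0*7)+(3+y))*(4*(z+8)))+(b+((0*z)+(5+6)))))
Step 1: at LLLR: (4+1) -> 5; overall: (((((x*a)*(4+1))+(x+x))*(((2+9)+(3*3))+((0+3)+(y+y))))+((((0*7)+(3+y))*(4*(z+8)))+(b+((0*z)+(5+6))))) -> (((((x*a)*5)+(x+x))*(((2+9)+(3*3))+((0+3)+(y+y))))+((((0*7)+(3+y))*(4*(z+8)))+(b+((0*z)+(5+6)))))
Step 2: at LRLL: (2+9) -> 11; overall: (((((x*a)*5)+(x+x))*(((2+9)+(3*3))+((0+3)+(y+y))))+((((0*7)+(3+y))*(4*(z+8)))+(b+((0*z)+(5+6))))) -> (((((x*a)*5)+(x+x))*((11+(3*3))+((0+3)+(y+y))))+((((0*7)+(3+y))*(4*(z+8)))+(b+((0*z)+(5+6)))))
Step 3: at LRLR: (3*3) -> 9; overall: (((((x*a)*5)+(x+x))*((11+(3*3))+((0+3)+(y+y))))+((((0*7)+(3+y))*(4*(z+8)))+(b+((0*z)+(5+6))))) -> (((((x*a)*5)+(x+x))*((11+9)+((0+3)+(y+y))))+((((0*7)+(3+y))*(4*(z+8)))+(b+((0*z)+(5+6)))))
Step 4: at LRL: (11+9) -> 20; overall: (((((x*a)*5)+(x+x))*((11+9)+((0+3)+(y+y))))+((((0*7)+(3+y))*(4*(z+8)))+(b+((0*z)+(5+6))))) -> (((((x*a)*5)+(x+x))*(20+((0+3)+(y+y))))+((((0*7)+(3+y))*(4*(z+8)))+(b+((0*z)+(5+6)))))
Step 5: at LRRL: (0+3) -> 3; overall: (((((x*a)*5)+(x+x))*(20+((0+3)+(y+y))))+((((0*7)+(3+y))*(4*(z+8)))+(b+((0*z)+(5+6))))) -> (((((x*a)*5)+(x+x))*(20+(3+(y+y))))+((((0*7)+(3+y))*(4*(z+8)))+(b+((0*z)+(5+6)))))
Step 6: at RLLL: (0*7) -> 0; overall: (((((x*a)*5)+(x+x))*(20+(3+(y+y))))+((((0*7)+(3+y))*(4*(z+8)))+(b+((0*z)+(5+6))))) -> (((((x*a)*5)+(x+x))*(20+(3+(y+y))))+(((0+(3+y))*(4*(z+8)))+(b+((0*z)+(5+6)))))
Step 7: at RLL: (0+(3+y)) -> (3+y); overall: (((((x*a)*5)+(x+x))*(20+(3+(y+y))))+(((0+(3+y))*(4*(z+8)))+(b+((0*z)+(5+6))))) -> (((((x*a)*5)+(x+x))*(20+(3+(y+y))))+(((3+y)*(4*(z+8)))+(b+((0*z)+(5+6)))))
Step 8: at RRRL: (0*z) -> 0; overall: (((((x*a)*5)+(x+x))*(20+(3+(y+y))))+(((3+y)*(4*(z+8)))+(b+((0*z)+(5+6))))) -> (((((x*a)*5)+(x+x))*(20+(3+(y+y))))+(((3+y)*(4*(z+8)))+(b+(0+(5+6)))))
Step 9: at RRR: (0+(5+6)) -> (5+6); overall: (((((x*a)*5)+(x+x))*(20+(3+(y+y))))+(((3+y)*(4*(z+8)))+(b+(0+(5+6))))) -> (((((x*a)*5)+(x+x))*(20+(3+(y+y))))+(((3+y)*(4*(z+8)))+(b+(5+6))))
Step 10: at RRR: (5+6) -> 11; overall: (((((x*a)*5)+(x+x))*(20+(3+(y+y))))+(((3+y)*(4*(z+8)))+(b+(5+6)))) -> (((((x*a)*5)+(x+x))*(20+(3+(y+y))))+(((3+y)*(4*(z+8)))+(b+11)))
Fixed point: (((((x*a)*5)+(x+x))*(20+(3+(y+y))))+(((3+y)*(4*(z+8)))+(b+11)))

Answer: (((((x*a)*5)+(x+x))*(20+(3+(y+y))))+(((3+y)*(4*(z+8)))+(b+11)))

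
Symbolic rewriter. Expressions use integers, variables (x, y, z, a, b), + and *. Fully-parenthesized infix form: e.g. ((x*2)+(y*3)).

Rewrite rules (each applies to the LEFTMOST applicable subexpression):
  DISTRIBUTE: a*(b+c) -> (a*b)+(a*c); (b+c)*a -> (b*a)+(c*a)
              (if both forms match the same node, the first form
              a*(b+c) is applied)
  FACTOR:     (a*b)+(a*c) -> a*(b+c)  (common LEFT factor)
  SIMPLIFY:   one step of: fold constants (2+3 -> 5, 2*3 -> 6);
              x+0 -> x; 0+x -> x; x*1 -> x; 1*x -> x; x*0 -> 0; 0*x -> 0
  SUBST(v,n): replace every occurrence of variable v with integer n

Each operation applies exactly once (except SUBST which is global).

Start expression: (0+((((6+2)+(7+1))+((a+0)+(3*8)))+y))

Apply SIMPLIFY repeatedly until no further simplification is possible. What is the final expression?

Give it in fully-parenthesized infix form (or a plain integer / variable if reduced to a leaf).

Start: (0+((((6+2)+(7+1))+((a+0)+(3*8)))+y))
Step 1: at root: (0+((((6+2)+(7+1))+((a+0)+(3*8)))+y)) -> ((((6+2)+(7+1))+((a+0)+(3*8)))+y); overall: (0+((((6+2)+(7+1))+((a+0)+(3*8)))+y)) -> ((((6+2)+(7+1))+((a+0)+(3*8)))+y)
Step 2: at LLL: (6+2) -> 8; overall: ((((6+2)+(7+1))+((a+0)+(3*8)))+y) -> (((8+(7+1))+((a+0)+(3*8)))+y)
Step 3: at LLR: (7+1) -> 8; overall: (((8+(7+1))+((a+0)+(3*8)))+y) -> (((8+8)+((a+0)+(3*8)))+y)
Step 4: at LL: (8+8) -> 16; overall: (((8+8)+((a+0)+(3*8)))+y) -> ((16+((a+0)+(3*8)))+y)
Step 5: at LRL: (a+0) -> a; overall: ((16+((a+0)+(3*8)))+y) -> ((16+(a+(3*8)))+y)
Step 6: at LRR: (3*8) -> 24; overall: ((16+(a+(3*8)))+y) -> ((16+(a+24))+y)
Fixed point: ((16+(a+24))+y)

Answer: ((16+(a+24))+y)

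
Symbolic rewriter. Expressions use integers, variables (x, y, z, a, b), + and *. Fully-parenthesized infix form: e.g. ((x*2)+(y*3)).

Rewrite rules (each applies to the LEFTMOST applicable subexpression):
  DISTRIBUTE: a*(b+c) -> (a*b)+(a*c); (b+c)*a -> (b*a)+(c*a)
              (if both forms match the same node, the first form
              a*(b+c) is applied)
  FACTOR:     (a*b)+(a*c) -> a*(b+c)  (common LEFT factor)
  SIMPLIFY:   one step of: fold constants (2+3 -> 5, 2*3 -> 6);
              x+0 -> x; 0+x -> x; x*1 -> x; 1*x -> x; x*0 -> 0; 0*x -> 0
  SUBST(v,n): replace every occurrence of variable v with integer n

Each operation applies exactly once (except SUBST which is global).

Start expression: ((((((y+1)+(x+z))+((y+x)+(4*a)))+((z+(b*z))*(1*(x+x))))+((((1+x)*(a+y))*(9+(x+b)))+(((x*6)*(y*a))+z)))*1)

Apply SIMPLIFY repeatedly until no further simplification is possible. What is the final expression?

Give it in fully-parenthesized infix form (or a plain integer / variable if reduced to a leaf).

Answer: (((((y+1)+(x+z))+((y+x)+(4*a)))+((z+(b*z))*(x+x)))+((((1+x)*(a+y))*(9+(x+b)))+(((x*6)*(y*a))+z)))

Derivation:
Start: ((((((y+1)+(x+z))+((y+x)+(4*a)))+((z+(b*z))*(1*(x+x))))+((((1+x)*(a+y))*(9+(x+b)))+(((x*6)*(y*a))+z)))*1)
Step 1: at root: ((((((y+1)+(x+z))+((y+x)+(4*a)))+((z+(b*z))*(1*(x+x))))+((((1+x)*(a+y))*(9+(x+b)))+(((x*6)*(y*a))+z)))*1) -> (((((y+1)+(x+z))+((y+x)+(4*a)))+((z+(b*z))*(1*(x+x))))+((((1+x)*(a+y))*(9+(x+b)))+(((x*6)*(y*a))+z))); overall: ((((((y+1)+(x+z))+((y+x)+(4*a)))+((z+(b*z))*(1*(x+x))))+((((1+x)*(a+y))*(9+(x+b)))+(((x*6)*(y*a))+z)))*1) -> (((((y+1)+(x+z))+((y+x)+(4*a)))+((z+(b*z))*(1*(x+x))))+((((1+x)*(a+y))*(9+(x+b)))+(((x*6)*(y*a))+z)))
Step 2: at LRR: (1*(x+x)) -> (x+x); overall: (((((y+1)+(x+z))+((y+x)+(4*a)))+((z+(b*z))*(1*(x+x))))+((((1+x)*(a+y))*(9+(x+b)))+(((x*6)*(y*a))+z))) -> (((((y+1)+(x+z))+((y+x)+(4*a)))+((z+(b*z))*(x+x)))+((((1+x)*(a+y))*(9+(x+b)))+(((x*6)*(y*a))+z)))
Fixed point: (((((y+1)+(x+z))+((y+x)+(4*a)))+((z+(b*z))*(x+x)))+((((1+x)*(a+y))*(9+(x+b)))+(((x*6)*(y*a))+z)))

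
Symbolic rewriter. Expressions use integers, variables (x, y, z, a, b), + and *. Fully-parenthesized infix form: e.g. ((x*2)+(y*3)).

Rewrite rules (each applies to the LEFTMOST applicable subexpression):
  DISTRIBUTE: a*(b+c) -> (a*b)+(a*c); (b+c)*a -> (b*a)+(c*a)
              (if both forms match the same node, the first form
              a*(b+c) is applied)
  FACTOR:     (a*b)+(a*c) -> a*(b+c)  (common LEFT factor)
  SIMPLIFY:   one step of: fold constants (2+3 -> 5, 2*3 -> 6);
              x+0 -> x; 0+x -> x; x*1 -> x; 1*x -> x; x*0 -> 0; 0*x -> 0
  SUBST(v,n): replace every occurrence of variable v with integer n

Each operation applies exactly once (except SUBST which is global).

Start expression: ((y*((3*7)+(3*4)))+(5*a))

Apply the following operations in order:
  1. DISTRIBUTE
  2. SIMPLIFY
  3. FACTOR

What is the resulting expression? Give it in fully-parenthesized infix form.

Answer: ((y*(21+(3*4)))+(5*a))

Derivation:
Start: ((y*((3*7)+(3*4)))+(5*a))
Apply DISTRIBUTE at L (target: (y*((3*7)+(3*4)))): ((y*((3*7)+(3*4)))+(5*a)) -> (((y*(3*7))+(y*(3*4)))+(5*a))
Apply SIMPLIFY at LLR (target: (3*7)): (((y*(3*7))+(y*(3*4)))+(5*a)) -> (((y*21)+(y*(3*4)))+(5*a))
Apply FACTOR at L (target: ((y*21)+(y*(3*4)))): (((y*21)+(y*(3*4)))+(5*a)) -> ((y*(21+(3*4)))+(5*a))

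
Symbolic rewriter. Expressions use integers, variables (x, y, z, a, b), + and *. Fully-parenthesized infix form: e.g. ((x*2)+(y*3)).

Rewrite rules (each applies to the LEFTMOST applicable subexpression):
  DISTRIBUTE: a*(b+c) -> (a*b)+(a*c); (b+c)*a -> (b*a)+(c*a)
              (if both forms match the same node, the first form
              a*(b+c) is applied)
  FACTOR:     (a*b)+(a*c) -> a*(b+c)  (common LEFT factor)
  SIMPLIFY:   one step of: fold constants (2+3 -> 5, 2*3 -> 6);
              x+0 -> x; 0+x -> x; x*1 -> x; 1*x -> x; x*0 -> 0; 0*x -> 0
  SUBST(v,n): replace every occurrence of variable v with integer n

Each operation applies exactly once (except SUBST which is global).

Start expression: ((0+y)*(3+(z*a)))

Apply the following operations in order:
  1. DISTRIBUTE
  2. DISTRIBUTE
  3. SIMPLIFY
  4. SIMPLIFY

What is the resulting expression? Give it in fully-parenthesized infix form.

Start: ((0+y)*(3+(z*a)))
Apply DISTRIBUTE at root (target: ((0+y)*(3+(z*a)))): ((0+y)*(3+(z*a))) -> (((0+y)*3)+((0+y)*(z*a)))
Apply DISTRIBUTE at L (target: ((0+y)*3)): (((0+y)*3)+((0+y)*(z*a))) -> (((0*3)+(y*3))+((0+y)*(z*a)))
Apply SIMPLIFY at LL (target: (0*3)): (((0*3)+(y*3))+((0+y)*(z*a))) -> ((0+(y*3))+((0+y)*(z*a)))
Apply SIMPLIFY at L (target: (0+(y*3))): ((0+(y*3))+((0+y)*(z*a))) -> ((y*3)+((0+y)*(z*a)))

Answer: ((y*3)+((0+y)*(z*a)))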